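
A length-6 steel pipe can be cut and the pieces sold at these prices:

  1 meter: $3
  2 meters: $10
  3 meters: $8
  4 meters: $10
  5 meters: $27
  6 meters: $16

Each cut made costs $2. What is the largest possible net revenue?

28

Build v[k] bottom-up: v[k] = max over allowed piece i of (p[i] + v[k−i]) − 2 per cut.
v[1] = 3
v[2] = max(3+3-2, 10+0) = 10
v[3] = max(3+10-2, 10+3-2, 8+0) = 11
v[4] = max(3+11-2, 10+10-2, 8+3-2, 10+0) = 18
v[5] = max(3+18-2, 10+11-2, 8+10-2, 10+3-2, 27+0) = 27
v[6] = max(3+27-2, 10+18-2, 8+11-2, 10+10-2, 27+3-2, 16+0) = 28
One optimal plan: pieces 5 + 1 (1 cut) → $30 − $2 = $28.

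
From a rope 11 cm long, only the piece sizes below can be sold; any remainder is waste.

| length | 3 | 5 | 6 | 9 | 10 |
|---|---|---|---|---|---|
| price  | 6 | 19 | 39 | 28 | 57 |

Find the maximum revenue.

58

Consider every possible first cut. f[k] is the best of p[i]+f[k−i] over all sellable i≤k.
f[1] = 0
f[2] = 0
f[3] = 6
f[4] = 6
f[5] = max(6+0, 19+0) = 19
f[6] = max(6+6, 19+0, 39+0) = 39
f[7] = max(6+6, 19+0, 39+0) = 39
f[8] = max(6+19, 19+6, 39+0) = 39
f[9] = max(6+39, 19+6, 39+6, 28+0) = 45
f[10] = max(6+39, 19+19, 39+6, 28+0, 57+0) = 57
f[11] = max(6+39, 19+39, 39+19, 28+0, 57+0) = 58
One optimal cutting: 6 + 5 → 58.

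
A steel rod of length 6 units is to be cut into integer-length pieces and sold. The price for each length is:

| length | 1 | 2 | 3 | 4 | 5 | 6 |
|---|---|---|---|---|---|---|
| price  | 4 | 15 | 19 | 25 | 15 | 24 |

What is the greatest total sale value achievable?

45

Build r[k] bottom-up: r[k] = max over allowed piece i of (p[i] + r[k−i]).
r[1] = 4
r[2] = 15
r[3] = 19  (first piece 1, then r[2]=15)
r[4] = 30  (first piece 2, then r[2]=15)
r[5] = 34  (first piece 1, then r[4]=30)
r[6] = 45  (first piece 2, then r[4]=30)
One optimal cutting: 2 + 2 + 2 → $15 + $15 + $15 = $45.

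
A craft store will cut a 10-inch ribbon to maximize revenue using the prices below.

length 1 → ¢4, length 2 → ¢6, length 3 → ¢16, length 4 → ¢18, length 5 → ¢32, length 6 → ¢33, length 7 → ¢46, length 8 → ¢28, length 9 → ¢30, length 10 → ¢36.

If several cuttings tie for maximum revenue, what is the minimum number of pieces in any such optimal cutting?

2

Consider every possible first cut. r[k] is the best of p[i]+r[k−i] over all sellable i≤k.
r[1] = 4
r[2] = 8  (first piece 1, then r[1]=4)
r[3] = 16
r[4] = 20  (first piece 1, then r[3]=16)
r[5] = 32
r[6] = 36  (first piece 1, then r[5]=32)
r[7] = 46
r[8] = 50  (first piece 1, then r[7]=46)
r[9] = 54  (first piece 1, then r[8]=50)
r[10] = 64  (first piece 5, then r[5]=32)
Maximum revenue is ¢64.
Now minimize piece count subject to staying optimal: for each k, pieces[k] = 1 + min over i with p[i]+r[k−i]=r[k] of pieces[k−i].
pieces[7] = 1
pieces[8] = 2
pieces[9] = 3
pieces[10] = 2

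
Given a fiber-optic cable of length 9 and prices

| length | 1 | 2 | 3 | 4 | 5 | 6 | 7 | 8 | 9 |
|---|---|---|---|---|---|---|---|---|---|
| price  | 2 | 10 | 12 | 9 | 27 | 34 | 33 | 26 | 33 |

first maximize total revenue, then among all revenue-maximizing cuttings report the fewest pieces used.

3

Consider every possible first cut. r[k] is the best of p[i]+r[k−i] over all sellable i≤k.
r[1] = 2
r[2] = 10
r[3] = 12  (first piece 1, then r[2]=10)
r[4] = 20  (first piece 2, then r[2]=10)
r[5] = 27
r[6] = 34
r[7] = 37  (first piece 2, then r[5]=27)
r[8] = 44  (first piece 2, then r[6]=34)
r[9] = 47  (first piece 2, then r[7]=37)
Maximum revenue is $47.
Now minimize piece count subject to staying optimal: for each k, pieces[k] = 1 + min over i with p[i]+r[k−i]=r[k] of pieces[k−i].
pieces[6] = 1
pieces[7] = 2
pieces[8] = 2
pieces[9] = 3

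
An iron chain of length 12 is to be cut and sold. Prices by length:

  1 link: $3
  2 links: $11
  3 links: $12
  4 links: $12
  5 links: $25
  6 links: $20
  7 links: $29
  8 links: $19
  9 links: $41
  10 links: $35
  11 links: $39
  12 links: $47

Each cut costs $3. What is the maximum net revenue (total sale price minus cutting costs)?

Let r[k] be the best obtainable value from length k. For each k, try every first piece i and keep the best of price[i] + r[k−i] minus the 3 cut fee when i<k.
r[1] = 3
r[2] = 11
r[3] = 12
r[4] = 19  (first piece 2, then r[2]=11)
r[5] = 25
r[6] = 27  (first piece 2, then r[4]=19)
r[7] = 33  (first piece 2, then r[5]=25)
r[8] = 35  (first piece 2, then r[6]=27)
r[9] = 41  (first piece 2, then r[7]=33)
r[10] = 47  (first piece 5, then r[5]=25)
r[11] = 49  (first piece 2, then r[9]=41)
r[12] = 55  (first piece 2, then r[10]=47)
One optimal plan: pieces 5 + 5 + 2 (2 cuts) → $61 − $6 = $55.

55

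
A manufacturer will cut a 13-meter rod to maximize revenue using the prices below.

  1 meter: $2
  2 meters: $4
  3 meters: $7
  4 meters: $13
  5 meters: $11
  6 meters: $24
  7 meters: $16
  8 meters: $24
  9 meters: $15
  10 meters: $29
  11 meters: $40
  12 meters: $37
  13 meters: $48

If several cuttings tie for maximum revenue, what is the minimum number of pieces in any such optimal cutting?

3

Let r[k] be the best obtainable value from length k. For each k, try every first piece i and keep the best of price[i] + r[k−i].
r[1] = 2
r[2] = 4  (first piece 1, then r[1]=2)
r[3] = 7
r[4] = 13
r[5] = 15  (first piece 1, then r[4]=13)
r[6] = 24
r[7] = 26  (first piece 1, then r[6]=24)
r[8] = 28  (first piece 1, then r[7]=26)
r[9] = 31  (first piece 3, then r[6]=24)
r[10] = 37  (first piece 4, then r[6]=24)
r[11] = 40
r[12] = 48  (first piece 6, then r[6]=24)
r[13] = 50  (first piece 1, then r[12]=48)
Maximum revenue is $50.
Now minimize piece count subject to staying optimal: for each k, pieces[k] = 1 + min over i with p[i]+r[k−i]=r[k] of pieces[k−i].
pieces[10] = 2
pieces[11] = 1
pieces[12] = 2
pieces[13] = 3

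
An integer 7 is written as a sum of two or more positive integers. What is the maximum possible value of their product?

Define g[k] = max over 1≤i<k of i · max(k−i, g[k−i]); the inner max lets the remainder stay uncut if that's better.
Small cases: g[2]=1.
g[3] = max(1×2, 2×1) = 2
g[4] = max(1×3, 2×2, 3×1) = 4
g[5] = max(1×4, 2×3, 3×2, 4×1) = 6
g[6] = max(1×6, 2×4, 3×3, 4×2, 5×1) = 9
g[7] = max(1×9, 2×6, 3×4, 4×3, 5×2, 6×1) = 12
One optimal split: 3 + 2 + 2; product 3×2×2 = 12.

12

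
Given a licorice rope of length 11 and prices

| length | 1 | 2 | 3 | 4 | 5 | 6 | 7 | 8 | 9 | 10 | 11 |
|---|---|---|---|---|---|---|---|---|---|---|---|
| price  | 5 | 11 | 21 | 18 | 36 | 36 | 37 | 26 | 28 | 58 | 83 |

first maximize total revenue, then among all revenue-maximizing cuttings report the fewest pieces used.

Build r[k] bottom-up: r[k] = max over allowed piece i of (p[i] + r[k−i]).
r[1] = 5
r[2] = 11
r[3] = 21
r[4] = 26  (first piece 1, then r[3]=21)
r[5] = 36
r[6] = 42  (first piece 3, then r[3]=21)
r[7] = 47  (first piece 1, then r[6]=42)
r[8] = 57  (first piece 3, then r[5]=36)
r[9] = 63  (first piece 3, then r[6]=42)
r[10] = 72  (first piece 5, then r[5]=36)
r[11] = 83
Maximum revenue is ¢83.
Now minimize piece count subject to staying optimal: for each k, pieces[k] = 1 + min over i with p[i]+r[k−i]=r[k] of pieces[k−i].
pieces[8] = 2
pieces[9] = 3
pieces[10] = 2
pieces[11] = 1

1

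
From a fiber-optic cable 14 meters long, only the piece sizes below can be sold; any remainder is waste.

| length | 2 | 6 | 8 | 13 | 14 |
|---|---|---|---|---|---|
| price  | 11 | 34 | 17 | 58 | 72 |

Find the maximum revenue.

79

Let best[k] be the best obtainable value from length k. For each k, try every first piece i and keep the best of price[i] + best[k−i].
best[1] = 0
best[2] = 11
best[3] = 11
best[4] = 22  (first piece 2, then best[2]=11)
best[5] = 22
best[6] = max(11+22, 34+0) = 34
best[7] = max(11+22, 34+0) = 34
best[8] = max(11+34, 34+11, 17+0) = 45
best[9] = max(11+34, 34+11, 17+0) = 45
best[10] = max(11+45, 34+22, 17+11) = 56
best[11] = max(11+45, 34+22, 17+11) = 56
best[12] = max(11+56, 34+34, 17+22) = 68
best[13] = max(11+56, 34+34, 17+22, 58+0) = 68
best[14] = max(11+68, 34+45, 17+34, 58+0, 72+0) = 79
One optimal cutting: 6 + 6 + 2 → $79.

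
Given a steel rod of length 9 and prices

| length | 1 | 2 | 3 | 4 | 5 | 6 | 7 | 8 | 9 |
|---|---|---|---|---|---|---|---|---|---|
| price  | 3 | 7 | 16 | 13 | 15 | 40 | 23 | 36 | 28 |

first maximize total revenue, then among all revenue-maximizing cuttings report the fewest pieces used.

2

Let r[k] be the best obtainable value from length k. For each k, try every first piece i and keep the best of price[i] + r[k−i].
r[1] = 3
r[2] = max(3+3, 7+0) = 7
r[3] = max(3+7, 7+3, 16+0) = 16
r[4] = max(3+16, 7+7, 16+3, 13+0) = 19
r[5] = max(3+19, 7+16, 16+7, 13+3, 15+0) = 23
r[6] = max(3+23, 7+19, 16+16, 13+7, 15+3, 40+0) = 40
r[7] = max(3+40, 7+23, 16+19, …, 40+3, 23+0) = 43
r[8] = max(3+43, 7+40, 16+23, …, 23+3, 36+0) = 47
r[9] = max(3+47, 7+43, 16+40, …, 36+3, 28+0) = 56
Maximum revenue is $56.
Now minimize piece count subject to staying optimal: for each k, pieces[k] = 1 + min over i with p[i]+r[k−i]=r[k] of pieces[k−i].
pieces[6] = 1
pieces[7] = 2
pieces[8] = 2
pieces[9] = 2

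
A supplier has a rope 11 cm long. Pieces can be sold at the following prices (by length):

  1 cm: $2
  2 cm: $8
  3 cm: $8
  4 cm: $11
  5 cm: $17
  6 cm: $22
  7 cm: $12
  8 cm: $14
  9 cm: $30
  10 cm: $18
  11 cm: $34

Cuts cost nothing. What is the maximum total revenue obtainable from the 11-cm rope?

42

Build best[k] bottom-up: best[k] = max over allowed piece i of (p[i] + best[k−i]).
best[1] = 2
best[2] = max(2+2, 8+0) = 8
best[3] = max(2+8, 8+2, 8+0) = 10
best[4] = max(2+10, 8+8, 8+2, 11+0) = 16
best[5] = max(2+16, 8+10, 8+8, 11+2, 17+0) = 18
best[6] = max(2+18, 8+16, 8+10, 11+8, 17+2, 22+0) = 24
best[7] = max(2+24, 8+18, 8+16, …, 22+2, 12+0) = 26
best[8] = max(2+26, 8+24, 8+18, …, 12+2, 14+0) = 32
best[9] = max(2+32, 8+26, 8+24, …, 14+2, 30+0) = 34
best[10] = max(2+34, 8+32, 8+26, …, 30+2, 18+0) = 40
best[11] = max(2+40, 8+34, 8+32, …, 18+2, 34+0) = 42
One optimal cutting: 2 + 2 + 2 + 2 + 2 + 1 → $8 + $8 + $8 + $8 + $8 + $2 = $42.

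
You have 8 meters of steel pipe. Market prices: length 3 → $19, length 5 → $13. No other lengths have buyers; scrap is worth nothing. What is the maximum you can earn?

Build best[k] bottom-up: best[k] = max over allowed piece i of (p[i] + best[k−i]).
best[1] = 0
best[2] = 0
best[3] = 19
best[4] = 19
best[5] = max(19+0, 13+0) = 19
best[6] = max(19+19, 13+0) = 38
best[7] = max(19+19, 13+0) = 38
best[8] = max(19+19, 13+19) = 38
One optimal cutting: pieces 3 + 3 with 2 meters of scrap → $38.

38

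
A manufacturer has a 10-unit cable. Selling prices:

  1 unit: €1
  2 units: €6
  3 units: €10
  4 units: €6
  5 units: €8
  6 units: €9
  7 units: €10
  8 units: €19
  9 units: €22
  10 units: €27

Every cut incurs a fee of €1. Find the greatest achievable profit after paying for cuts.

Consider every possible first cut. v[k] is the best of p[i]+v[k−i] over all sellable i≤k, charging 1 whenever i<k.
v[1] = 1
v[2] = max(1+1-1, 6+0) = 6
v[3] = max(1+6-1, 6+1-1, 10+0) = 10
v[4] = max(1+10-1, 6+6-1, 10+1-1, 6+0) = 11
v[5] = max(1+11-1, 6+10-1, 10+6-1, 6+1-1, 8+0) = 15
v[6] = max(1+15-1, 6+11-1, 10+10-1, 6+6-1, 8+1-1, 9+0) = 19
v[7] = max(1+19-1, 6+15-1, 10+11-1, …, 9+1-1, 10+0) = 20
v[8] = max(1+20-1, 6+19-1, 10+15-1, …, 10+1-1, 19+0) = 24
v[9] = max(1+24-1, 6+20-1, 10+19-1, …, 19+1-1, 22+0) = 28
v[10] = max(1+28-1, 6+24-1, 10+20-1, …, 22+1-1, 27+0) = 29
One optimal plan: pieces 3 + 3 + 2 + 2 (3 cuts) → €32 − €3 = €29.

29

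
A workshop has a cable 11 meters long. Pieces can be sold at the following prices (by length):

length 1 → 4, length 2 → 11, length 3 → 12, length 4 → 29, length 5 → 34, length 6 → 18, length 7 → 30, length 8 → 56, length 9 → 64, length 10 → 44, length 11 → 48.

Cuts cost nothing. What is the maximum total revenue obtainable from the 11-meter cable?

75

Build R[k] bottom-up: R[k] = max over allowed piece i of (p[i] + R[k−i]).
R[1] = 4
R[2] = 11
R[3] = 15  (first piece 1, then R[2]=11)
R[4] = 29
R[5] = 34
R[6] = 40  (first piece 2, then R[4]=29)
R[7] = 45  (first piece 2, then R[5]=34)
R[8] = 58  (first piece 4, then R[4]=29)
R[9] = 64
R[10] = 69  (first piece 2, then R[8]=58)
R[11] = 75  (first piece 2, then R[9]=64)
One optimal cutting: 9 + 2 → 64 + 11 = 75.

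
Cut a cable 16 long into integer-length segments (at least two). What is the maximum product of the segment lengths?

324

Fill g[k] for k=2..16: at each k try every first piece i and multiply by the better of (k−i) uncut or g[k−i].
g[2] = 1×max(1,0) = 1×1 = 1
g[3] = max(1×2, 2×1) = 2
g[4] = max(1×3, 2×2, 3×1) = 4
g[5] = max(1×4, 2×3, 3×2, 4×1) = 6
g[6] = max(1×6, 2×4, 3×3, 4×2, 5×1) = 9
g[7] = max(1×9, 2×6, 3×4, 4×3, 5×2, 6×1) = 12
g[8] = max(1×12, 2×9, 3×6, …, 6×2, 7×1) = 18
g[9] = max(1×18, 2×12, 3×9, …, 7×2, 8×1) = 27
g[10] = max(1×27, 2×18, 3×12, …, 8×2, 9×1) = 36
g[11] = max(1×36, 2×27, 3×18, …, 9×2, 10×1) = 54
g[12] = max(1×54, 2×36, 3×27, …, 10×2, 11×1) = 81
g[13] = max(1×81, 2×54, 3×36, …, 11×2, 12×1) = 108
g[14] = max(1×108, 2×81, 3×54, …, 12×2, 13×1) = 162
g[15] = max(1×162, 2×108, 3×81, …, 13×2, 14×1) = 243
g[16] = max(1×243, 2×162, 3×108, …, 14×2, 15×1) = 324
One optimal split: 3 + 3 + 3 + 3 + 2 + 2; product 3×3×3×3×2×2 = 324.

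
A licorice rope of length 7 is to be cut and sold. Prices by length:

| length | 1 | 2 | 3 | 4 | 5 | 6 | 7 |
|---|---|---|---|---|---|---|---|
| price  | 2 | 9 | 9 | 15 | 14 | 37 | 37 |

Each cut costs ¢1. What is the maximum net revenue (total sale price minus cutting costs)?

38

Build net[k] bottom-up: net[k] = max over allowed piece i of (p[i] + net[k−i]) − 1 per cut.
net[1] = 2
net[2] = max(2+2-1, 9+0) = 9
net[3] = max(2+9-1, 9+2-1, 9+0) = 10
net[4] = max(2+10-1, 9+9-1, 9+2-1, 15+0) = 17
net[5] = max(2+17-1, 9+10-1, 9+9-1, 15+2-1, 14+0) = 18
net[6] = max(2+18-1, 9+17-1, 9+10-1, 15+9-1, 14+2-1, 37+0) = 37
net[7] = max(2+37-1, 9+18-1, 9+17-1, …, 37+2-1, 37+0) = 38
One optimal plan: pieces 6 + 1 (1 cut) → ¢39 − ¢1 = ¢38.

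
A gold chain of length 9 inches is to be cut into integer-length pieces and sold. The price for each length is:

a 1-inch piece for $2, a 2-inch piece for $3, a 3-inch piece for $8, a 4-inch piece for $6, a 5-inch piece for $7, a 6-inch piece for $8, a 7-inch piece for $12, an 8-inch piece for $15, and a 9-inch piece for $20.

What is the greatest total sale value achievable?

24

Let v[k] be the best obtainable value from length k. For each k, try every first piece i and keep the best of price[i] + v[k−i].
v[1] = 2
v[2] = 4  (first piece 1, then v[1]=2)
v[3] = 8
v[4] = 10  (first piece 1, then v[3]=8)
v[5] = 12  (first piece 1, then v[4]=10)
v[6] = 16  (first piece 3, then v[3]=8)
v[7] = 18  (first piece 1, then v[6]=16)
v[8] = 20  (first piece 1, then v[7]=18)
v[9] = 24  (first piece 3, then v[6]=16)
One optimal cutting: 3 + 3 + 3 → $8 + $8 + $8 = $24.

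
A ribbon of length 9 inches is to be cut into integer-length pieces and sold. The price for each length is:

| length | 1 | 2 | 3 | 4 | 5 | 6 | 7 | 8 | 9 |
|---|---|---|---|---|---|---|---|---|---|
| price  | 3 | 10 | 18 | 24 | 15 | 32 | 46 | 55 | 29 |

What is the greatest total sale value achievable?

Build r[k] bottom-up: r[k] = max over allowed piece i of (p[i] + r[k−i]).
r[1] = 3
r[2] = 10
r[3] = 18
r[4] = 24
r[5] = 28  (first piece 2, then r[3]=18)
r[6] = 36  (first piece 3, then r[3]=18)
r[7] = 46
r[8] = 55
r[9] = 58  (first piece 1, then r[8]=55)
One optimal cutting: 8 + 1 → ¢55 + ¢3 = ¢58.

58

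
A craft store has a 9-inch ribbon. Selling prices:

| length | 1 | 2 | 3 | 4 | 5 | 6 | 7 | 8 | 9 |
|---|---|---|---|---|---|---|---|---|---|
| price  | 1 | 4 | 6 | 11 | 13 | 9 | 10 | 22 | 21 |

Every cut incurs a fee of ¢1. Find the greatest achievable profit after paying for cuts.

23

Build v[k] bottom-up: v[k] = max over allowed piece i of (p[i] + v[k−i]) − 1 per cut.
v[1] = 1
v[2] = max(1+1-1, 4+0) = 4
v[3] = max(1+4-1, 4+1-1, 6+0) = 6
v[4] = max(1+6-1, 4+4-1, 6+1-1, 11+0) = 11
v[5] = max(1+11-1, 4+6-1, 6+4-1, 11+1-1, 13+0) = 13
v[6] = max(1+13-1, 4+11-1, 6+6-1, 11+4-1, 13+1-1, 9+0) = 14
v[7] = max(1+14-1, 4+13-1, 6+11-1, …, 9+1-1, 10+0) = 16
v[8] = max(1+16-1, 4+14-1, 6+13-1, …, 10+1-1, 22+0) = 22
v[9] = max(1+22-1, 4+16-1, 6+14-1, …, 22+1-1, 21+0) = 23
One optimal plan: pieces 5 + 4 (1 cut) → ¢24 − ¢1 = ¢23.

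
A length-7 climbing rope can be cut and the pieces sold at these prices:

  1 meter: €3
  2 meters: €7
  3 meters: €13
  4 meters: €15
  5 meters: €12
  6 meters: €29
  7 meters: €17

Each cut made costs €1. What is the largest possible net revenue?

Let net[k] be the best obtainable value from length k. For each k, try every first piece i and keep the best of price[i] + net[k−i] minus the 1 cut fee when i<k.
net[1] = 3
net[2] = 7
net[3] = 13
net[4] = 15  (first piece 1, then net[3]=13)
net[5] = 19  (first piece 2, then net[3]=13)
net[6] = 29
net[7] = 31  (first piece 1, then net[6]=29)
One optimal plan: pieces 6 + 1 (1 cut) → €32 − €1 = €31.

31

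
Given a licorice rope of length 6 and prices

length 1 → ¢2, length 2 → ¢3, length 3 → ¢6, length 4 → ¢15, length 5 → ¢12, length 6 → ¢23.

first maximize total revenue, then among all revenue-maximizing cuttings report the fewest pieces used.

Let r[k] be the best obtainable value from length k. For each k, try every first piece i and keep the best of price[i] + r[k−i].
r[1] = 2
r[2] = 4  (first piece 1, then r[1]=2)
r[3] = 6  (first piece 1, then r[2]=4)
r[4] = 15
r[5] = 17  (first piece 1, then r[4]=15)
r[6] = 23
Maximum revenue is ¢23.
Now minimize piece count subject to staying optimal: for each k, pieces[k] = 1 + min over i with p[i]+r[k−i]=r[k] of pieces[k−i].
pieces[3] = 1
pieces[4] = 1
pieces[5] = 2
pieces[6] = 1

1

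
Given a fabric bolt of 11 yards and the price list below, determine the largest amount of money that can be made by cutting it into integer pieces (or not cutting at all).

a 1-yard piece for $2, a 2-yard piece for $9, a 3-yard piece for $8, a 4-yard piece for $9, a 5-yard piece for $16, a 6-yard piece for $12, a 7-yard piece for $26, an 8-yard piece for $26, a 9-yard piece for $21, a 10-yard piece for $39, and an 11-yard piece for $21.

Consider every possible first cut. best[k] is the best of p[i]+best[k−i] over all sellable i≤k.
best[1] = 2
best[2] = 9
best[3] = 11  (first piece 1, then best[2]=9)
best[4] = 18  (first piece 2, then best[2]=9)
best[5] = 20  (first piece 1, then best[4]=18)
best[6] = 27  (first piece 2, then best[4]=18)
best[7] = 29  (first piece 1, then best[6]=27)
best[8] = 36  (first piece 2, then best[6]=27)
best[9] = 38  (first piece 1, then best[8]=36)
best[10] = 45  (first piece 2, then best[8]=36)
best[11] = 47  (first piece 1, then best[10]=45)
One optimal cutting: 2 + 2 + 2 + 2 + 2 + 1 → $9 + $9 + $9 + $9 + $9 + $2 = $47.

47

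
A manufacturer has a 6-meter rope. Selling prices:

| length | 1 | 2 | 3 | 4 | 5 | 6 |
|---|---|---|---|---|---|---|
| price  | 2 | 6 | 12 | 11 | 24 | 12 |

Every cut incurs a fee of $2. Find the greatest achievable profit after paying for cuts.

24

Consider every possible first cut. v[k] is the best of p[i]+v[k−i] over all sellable i≤k, charging 2 whenever i<k.
v[1] = 2
v[2] = max(2+2-2, 6+0) = 6
v[3] = max(2+6-2, 6+2-2, 12+0) = 12
v[4] = max(2+12-2, 6+6-2, 12+2-2, 11+0) = 12
v[5] = max(2+12-2, 6+12-2, 12+6-2, 11+2-2, 24+0) = 24
v[6] = max(2+24-2, 6+12-2, 12+12-2, 11+6-2, 24+2-2, 12+0) = 24
One optimal plan: pieces 5 + 1 (1 cut) → $26 − $2 = $24.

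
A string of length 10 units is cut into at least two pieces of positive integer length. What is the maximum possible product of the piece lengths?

Let f[k] be the best product for length k (with at least one cut). For each first piece i, the rest contributes max(k−i, f[k−i]).
f[2] = 1·max(1,0) = 1·1 = 1
f[3] = 1·max(2,1) = 1·2 = 2
f[4] = 2·max(2,1) = 2·2 = 4
f[5] = 2·max(3,2) = 2·3 = 6
f[6] = 3·max(3,2) = 3·3 = 9
f[7] = 2·max(5,6) = 2·6 = 12
f[8] = 2·max(6,9) = 2·9 = 18
f[9] = 3·max(6,9) = 3·9 = 27
f[10] = 2·max(8,18) = 2·18 = 36
One optimal split: 3 + 3 + 2 + 2; product 3·3·2·2 = 36.

36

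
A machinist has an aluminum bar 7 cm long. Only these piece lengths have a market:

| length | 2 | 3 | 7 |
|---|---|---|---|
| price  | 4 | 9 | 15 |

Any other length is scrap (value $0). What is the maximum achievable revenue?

18

Let best[k] be the best obtainable value from length k. For each k, try every first piece i and keep the best of price[i] + best[k−i].
best[1] = 0
best[2] = 4
best[3] = max(4+0, 9+0) = 9
best[4] = max(4+4, 9+0) = 9
best[5] = max(4+9, 9+4) = 13
best[6] = max(4+9, 9+9) = 18
best[7] = max(4+13, 9+9, 15+0) = 18
One optimal cutting: pieces 3 + 3 with 1 cm of scrap → $18.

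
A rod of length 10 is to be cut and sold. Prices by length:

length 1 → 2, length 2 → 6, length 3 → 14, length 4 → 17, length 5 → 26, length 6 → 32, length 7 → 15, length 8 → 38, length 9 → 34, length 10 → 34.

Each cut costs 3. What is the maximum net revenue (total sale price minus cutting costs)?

49

Consider every possible first cut. r[k] is the best of p[i]+r[k−i] over all sellable i≤k, charging 3 whenever i<k.
r[1] = 2
r[2] = max(2+2-3, 6+0) = 6
r[3] = max(2+6-3, 6+2-3, 14+0) = 14
r[4] = max(2+14-3, 6+6-3, 14+2-3, 17+0) = 17
r[5] = max(2+17-3, 6+14-3, 14+6-3, 17+2-3, 26+0) = 26
r[6] = max(2+26-3, 6+17-3, 14+14-3, 17+6-3, 26+2-3, 32+0) = 32
r[7] = max(2+32-3, 6+26-3, 14+17-3, …, 32+2-3, 15+0) = 31
r[8] = max(2+31-3, 6+32-3, 14+26-3, …, 15+2-3, 38+0) = 38
r[9] = max(2+38-3, 6+31-3, 14+32-3, …, 38+2-3, 34+0) = 43
r[10] = max(2+43-3, 6+38-3, 14+31-3, …, 34+2-3, 34+0) = 49
One optimal plan: pieces 5 + 5 (1 cut) → 52 − 3 = 49.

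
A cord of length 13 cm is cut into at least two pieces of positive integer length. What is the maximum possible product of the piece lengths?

108

Let g[k] be the best product for length k (with at least one cut). For each first piece i, the rest contributes max(k−i, g[k−i]).
Small cases: g[2]=1, g[3]=2, g[4]=4, g[5]=6, g[6]=9, g[7]=12, g[8]=18.
g[9] = 3·max(6,9) = 3·9 = 27
g[10] = 2·max(8,18) = 2·18 = 36
g[11] = 2·max(9,27) = 2·27 = 54
g[12] = 3·max(9,27) = 3·27 = 81
g[13] = 2·max(11,54) = 2·54 = 108
One optimal split: 3 + 3 + 3 + 2 + 2; product 3·3·3·2·2 = 108.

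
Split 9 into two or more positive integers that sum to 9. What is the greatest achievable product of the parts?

Let prod[k] be the best product for length k (with at least one cut). For each first piece i, the rest contributes max(k−i, prod[k−i]).
prod[2] = 1*max(1,0) = 1*1 = 1
prod[3] = 1*max(2,1) = 1*2 = 2
prod[4] = 2*max(2,1) = 2*2 = 4
prod[5] = 2*max(3,2) = 2*3 = 6
prod[6] = 3*max(3,2) = 3*3 = 9
prod[7] = 2*max(5,6) = 2*6 = 12
prod[8] = 2*max(6,9) = 2*9 = 18
prod[9] = 3*max(6,9) = 3*9 = 27
One optimal split: 3 + 3 + 3; product 3*3*3 = 27.

27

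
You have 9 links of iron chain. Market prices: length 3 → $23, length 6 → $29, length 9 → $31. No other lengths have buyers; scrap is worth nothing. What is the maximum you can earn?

69

Consider every possible first cut. r[k] is the best of p[i]+r[k−i] over all sellable i≤k.
r[1] = 0
r[2] = 0
r[3] = 23
r[4] = 23
r[5] = 23
r[6] = 46  (first piece 3, then r[3]=23)
r[7] = 46
r[8] = 46
r[9] = 69  (first piece 3, then r[6]=46)
One optimal cutting: 3 + 3 + 3 → $69.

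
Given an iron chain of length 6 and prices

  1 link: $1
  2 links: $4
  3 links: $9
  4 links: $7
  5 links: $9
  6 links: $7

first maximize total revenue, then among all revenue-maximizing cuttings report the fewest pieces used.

Build r[k] bottom-up: r[k] = max over allowed piece i of (p[i] + r[k−i]).
r[1] = 1
r[2] = 4
r[3] = 9
r[4] = 10  (first piece 1, then r[3]=9)
r[5] = 13  (first piece 2, then r[3]=9)
r[6] = 18  (first piece 3, then r[3]=9)
Maximum revenue is $18.
Now minimize piece count subject to staying optimal: for each k, pieces[k] = 1 + min over i with p[i]+r[k−i]=r[k] of pieces[k−i].
pieces[3] = 1
pieces[4] = 2
pieces[5] = 2
pieces[6] = 2

2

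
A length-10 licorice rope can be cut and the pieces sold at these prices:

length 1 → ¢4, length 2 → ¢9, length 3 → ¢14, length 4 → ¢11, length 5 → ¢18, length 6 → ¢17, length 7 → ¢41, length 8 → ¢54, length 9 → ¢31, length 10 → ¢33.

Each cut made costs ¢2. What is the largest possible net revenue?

Let r[k] be the best obtainable value from length k. For each k, try every first piece i and keep the best of price[i] + r[k−i] minus the 2 cut fee when i<k.
r[1] = 4
r[2] = 9
r[3] = 14
r[4] = 16  (first piece 1, then r[3]=14)
r[5] = 21  (first piece 2, then r[3]=14)
r[6] = 26  (first piece 3, then r[3]=14)
r[7] = 41
r[8] = 54
r[9] = 56  (first piece 1, then r[8]=54)
r[10] = 61  (first piece 2, then r[8]=54)
One optimal plan: pieces 8 + 2 (1 cut) → ¢63 − ¢2 = ¢61.

61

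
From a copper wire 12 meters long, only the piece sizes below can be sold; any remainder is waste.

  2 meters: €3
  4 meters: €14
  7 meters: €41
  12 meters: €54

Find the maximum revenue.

Let f[k] be the best obtainable value from length k. For each k, try every first piece i and keep the best of price[i] + f[k−i].
f[1] = 0
f[2] = 3
f[3] = 3
f[4] = 14
f[5] = 14
f[6] = 17  (first piece 2, then f[4]=14)
f[7] = 41
f[8] = 41
f[9] = 44  (first piece 2, then f[7]=41)
f[10] = 44
f[11] = 55  (first piece 4, then f[7]=41)
f[12] = 55
One optimal cutting: pieces 7 + 4 with 1 meter of scrap → €55.

55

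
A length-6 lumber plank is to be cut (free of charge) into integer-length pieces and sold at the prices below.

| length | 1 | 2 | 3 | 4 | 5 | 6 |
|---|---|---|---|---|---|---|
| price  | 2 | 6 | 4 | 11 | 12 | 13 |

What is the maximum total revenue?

Let v[k] be the best obtainable value from length k. For each k, try every first piece i and keep the best of price[i] + v[k−i].
v[1] = 2
v[2] = 6
v[3] = 8  (first piece 1, then v[2]=6)
v[4] = 12  (first piece 2, then v[2]=6)
v[5] = 14  (first piece 1, then v[4]=12)
v[6] = 18  (first piece 2, then v[4]=12)
One optimal cutting: 2 + 2 + 2 → $6 + $6 + $6 = $18.

18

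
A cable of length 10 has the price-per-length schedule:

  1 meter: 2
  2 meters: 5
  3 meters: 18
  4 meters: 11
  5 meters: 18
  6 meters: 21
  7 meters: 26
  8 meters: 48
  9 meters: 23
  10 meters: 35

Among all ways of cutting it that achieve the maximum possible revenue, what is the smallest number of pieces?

4

Build r[k] bottom-up: r[k] = max over allowed piece i of (p[i] + r[k−i]).
r[1] = 2
r[2] = max(2+2, 5+0) = 5
r[3] = max(2+5, 5+2, 18+0) = 18
r[4] = max(2+18, 5+5, 18+2, 11+0) = 20
r[5] = max(2+20, 5+18, 18+5, 11+2, 18+0) = 23
r[6] = max(2+23, 5+20, 18+18, 11+5, 18+2, 21+0) = 36
r[7] = max(2+36, 5+23, 18+20, …, 21+2, 26+0) = 38
r[8] = max(2+38, 5+36, 18+23, …, 26+2, 48+0) = 48
r[9] = max(2+48, 5+38, 18+36, …, 48+2, 23+0) = 54
r[10] = max(2+54, 5+48, 18+38, …, 23+2, 35+0) = 56
Maximum revenue is 56.
Now minimize piece count subject to staying optimal: for each k, pieces[k] = 1 + min over i with p[i]+r[k−i]=r[k] of pieces[k−i].
pieces[7] = 3
pieces[8] = 1
pieces[9] = 3
pieces[10] = 4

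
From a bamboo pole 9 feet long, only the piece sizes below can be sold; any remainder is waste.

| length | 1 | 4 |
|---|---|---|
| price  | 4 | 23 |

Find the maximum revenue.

Consider every possible first cut. best[k] is the best of p[i]+best[k−i] over all sellable i≤k.
best[1] = 4
best[2] = 8  (first piece 1, then best[1]=4)
best[3] = 12  (first piece 1, then best[2]=8)
best[4] = 23
best[5] = 27  (first piece 1, then best[4]=23)
best[6] = 31  (first piece 1, then best[5]=27)
best[7] = 35  (first piece 1, then best[6]=31)
best[8] = 46  (first piece 4, then best[4]=23)
best[9] = 50  (first piece 1, then best[8]=46)
One optimal cutting: 4 + 4 + 1 → $50.

50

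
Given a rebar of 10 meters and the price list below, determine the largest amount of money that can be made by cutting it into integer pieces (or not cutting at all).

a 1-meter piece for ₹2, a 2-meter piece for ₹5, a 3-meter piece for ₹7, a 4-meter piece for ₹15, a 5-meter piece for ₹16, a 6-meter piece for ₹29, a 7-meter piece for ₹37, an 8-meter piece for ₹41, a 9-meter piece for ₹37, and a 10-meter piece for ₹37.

46

Build best[k] bottom-up: best[k] = max over allowed piece i of (p[i] + best[k−i]).
best[1] = 2
best[2] = max(2+2, 5+0) = 5
best[3] = max(2+5, 5+2, 7+0) = 7
best[4] = max(2+7, 5+5, 7+2, 15+0) = 15
best[5] = max(2+15, 5+7, 7+5, 15+2, 16+0) = 17
best[6] = max(2+17, 5+15, 7+7, 15+5, 16+2, 29+0) = 29
best[7] = max(2+29, 5+17, 7+15, …, 29+2, 37+0) = 37
best[8] = max(2+37, 5+29, 7+17, …, 37+2, 41+0) = 41
best[9] = max(2+41, 5+37, 7+29, …, 41+2, 37+0) = 43
best[10] = max(2+43, 5+41, 7+37, …, 37+2, 37+0) = 46
One optimal cutting: 8 + 2 → ₹41 + ₹5 = ₹46.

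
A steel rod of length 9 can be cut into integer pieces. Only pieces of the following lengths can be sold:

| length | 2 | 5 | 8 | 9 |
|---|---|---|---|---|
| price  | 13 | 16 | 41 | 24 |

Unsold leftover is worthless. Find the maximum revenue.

Consider every possible first cut. r[k] is the best of p[i]+r[k−i] over all sellable i≤k.
r[1] = 0
r[2] = 13
r[3] = 13
r[4] = 26  (first piece 2, then r[2]=13)
r[5] = 26
r[6] = 39  (first piece 2, then r[4]=26)
r[7] = 39
r[8] = 52  (first piece 2, then r[6]=39)
r[9] = 52
One optimal cutting: pieces 2 + 2 + 2 + 2 with 1 unit of scrap → $52.

52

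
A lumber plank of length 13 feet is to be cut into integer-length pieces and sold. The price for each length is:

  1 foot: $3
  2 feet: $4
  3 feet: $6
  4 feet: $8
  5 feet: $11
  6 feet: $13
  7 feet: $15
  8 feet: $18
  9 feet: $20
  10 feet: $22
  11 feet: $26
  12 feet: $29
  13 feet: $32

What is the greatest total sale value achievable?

Consider every possible first cut. v[k] is the best of p[i]+v[k−i] over all sellable i≤k.
v[1] = 3
v[2] = max(3+3, 4+0) = 6
v[3] = max(3+6, 4+3, 6+0) = 9
v[4] = max(3+9, 4+6, 6+3, 8+0) = 12
v[5] = max(3+12, 4+9, 6+6, 8+3, 11+0) = 15
v[6] = max(3+15, 4+12, 6+9, 8+6, 11+3, 13+0) = 18
v[7] = max(3+18, 4+15, 6+12, …, 13+3, 15+0) = 21
v[8] = max(3+21, 4+18, 6+15, …, 15+3, 18+0) = 24
v[9] = max(3+24, 4+21, 6+18, …, 18+3, 20+0) = 27
v[10] = max(3+27, 4+24, 6+21, …, 20+3, 22+0) = 30
v[11] = max(3+30, 4+27, 6+24, …, 22+3, 26+0) = 33
v[12] = max(3+33, 4+30, 6+27, …, 26+3, 29+0) = 36
v[13] = max(3+36, 4+33, 6+30, …, 29+3, 32+0) = 39
One optimal cutting: 1 + 1 + 1 + 1 + 1 + 1 + 1 + 1 + 1 + 1 + 1 + 1 + 1 → $3 + $3 + $3 + $3 + $3 + $3 + $3 + $3 + $3 + $3 + $3 + $3 + $3 = $39.

39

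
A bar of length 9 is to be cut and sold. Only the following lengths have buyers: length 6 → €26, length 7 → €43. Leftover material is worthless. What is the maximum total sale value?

43

Consider every possible first cut. f[k] is the best of p[i]+f[k−i] over all sellable i≤k.
f[1] = 0
f[2] = 0
f[3] = 0
f[4] = 0
f[5] = 0
f[6] = 26
f[7] = max(26+0, 43+0) = 43
f[8] = max(26+0, 43+0) = 43
f[9] = max(26+0, 43+0) = 43
One optimal cutting: pieces 7 with 2 units of scrap → €43.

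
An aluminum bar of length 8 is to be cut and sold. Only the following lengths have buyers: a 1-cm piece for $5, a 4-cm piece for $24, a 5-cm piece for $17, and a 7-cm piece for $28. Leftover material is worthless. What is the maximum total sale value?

Consider every possible first cut. best[k] is the best of p[i]+best[k−i] over all sellable i≤k.
best[1] = 5
best[2] = 10  (first piece 1, then best[1]=5)
best[3] = 15  (first piece 1, then best[2]=10)
best[4] = max(5+15, 24+0) = 24
best[5] = max(5+24, 24+5, 17+0) = 29
best[6] = max(5+29, 24+10, 17+5) = 34
best[7] = max(5+34, 24+15, 17+10, 28+0) = 39
best[8] = max(5+39, 24+24, 17+15, 28+5) = 48
One optimal cutting: 4 + 4 → $48.

48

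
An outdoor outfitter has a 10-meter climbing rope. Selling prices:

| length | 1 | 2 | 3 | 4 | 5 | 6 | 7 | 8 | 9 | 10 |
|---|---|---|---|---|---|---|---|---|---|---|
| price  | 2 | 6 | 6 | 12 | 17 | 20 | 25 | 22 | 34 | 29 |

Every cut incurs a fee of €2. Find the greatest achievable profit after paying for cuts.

34

Build net[k] bottom-up: net[k] = max over allowed piece i of (p[i] + net[k−i]) − 2 per cut.
net[1] = 2
net[2] = max(2+2-2, 6+0) = 6
net[3] = max(2+6-2, 6+2-2, 6+0) = 6
net[4] = max(2+6-2, 6+6-2, 6+2-2, 12+0) = 12
net[5] = max(2+12-2, 6+6-2, 6+6-2, 12+2-2, 17+0) = 17
net[6] = max(2+17-2, 6+12-2, 6+6-2, 12+6-2, 17+2-2, 20+0) = 20
net[7] = max(2+20-2, 6+17-2, 6+12-2, …, 20+2-2, 25+0) = 25
net[8] = max(2+25-2, 6+20-2, 6+17-2, …, 25+2-2, 22+0) = 25
net[9] = max(2+25-2, 6+25-2, 6+20-2, …, 22+2-2, 34+0) = 34
net[10] = max(2+34-2, 6+25-2, 6+25-2, …, 34+2-2, 29+0) = 34
One optimal plan: pieces 9 + 1 (1 cut) → €36 − €2 = €34.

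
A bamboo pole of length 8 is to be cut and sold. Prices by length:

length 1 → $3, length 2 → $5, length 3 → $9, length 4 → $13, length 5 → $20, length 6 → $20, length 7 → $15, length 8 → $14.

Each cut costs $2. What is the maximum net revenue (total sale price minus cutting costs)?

Build r[k] bottom-up: r[k] = max over allowed piece i of (p[i] + r[k−i]) − 2 per cut.
r[1] = 3
r[2] = 5
r[3] = 9
r[4] = 13
r[5] = 20
r[6] = 21  (first piece 1, then r[5]=20)
r[7] = 23  (first piece 2, then r[5]=20)
r[8] = 27  (first piece 3, then r[5]=20)
One optimal plan: pieces 5 + 3 (1 cut) → $29 − $2 = $27.

27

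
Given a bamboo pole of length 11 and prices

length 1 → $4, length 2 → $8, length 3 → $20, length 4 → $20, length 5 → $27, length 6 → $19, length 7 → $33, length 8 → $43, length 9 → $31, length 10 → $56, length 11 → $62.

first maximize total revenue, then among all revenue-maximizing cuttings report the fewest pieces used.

4

Build r[k] bottom-up: r[k] = max over allowed piece i of (p[i] + r[k−i]).
r[1] = 4
r[2] = 8  (first piece 1, then r[1]=4)
r[3] = 20
r[4] = 24  (first piece 1, then r[3]=20)
r[5] = 28  (first piece 1, then r[4]=24)
r[6] = 40  (first piece 3, then r[3]=20)
r[7] = 44  (first piece 1, then r[6]=40)
r[8] = 48  (first piece 1, then r[7]=44)
r[9] = 60  (first piece 3, then r[6]=40)
r[10] = 64  (first piece 1, then r[9]=60)
r[11] = 68  (first piece 1, then r[10]=64)
Maximum revenue is $68.
Now minimize piece count subject to staying optimal: for each k, pieces[k] = 1 + min over i with p[i]+r[k−i]=r[k] of pieces[k−i].
pieces[8] = 3
pieces[9] = 3
pieces[10] = 4
pieces[11] = 4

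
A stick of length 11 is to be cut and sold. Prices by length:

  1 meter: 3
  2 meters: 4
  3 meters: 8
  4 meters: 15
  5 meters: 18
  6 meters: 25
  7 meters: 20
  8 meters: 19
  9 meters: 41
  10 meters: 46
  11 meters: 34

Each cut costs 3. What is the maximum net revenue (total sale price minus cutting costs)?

46

Let net[k] be the best obtainable value from length k. For each k, try every first piece i and keep the best of price[i] + net[k−i] minus the 3 cut fee when i<k.
net[1] = 3
net[2] = 4
net[3] = 8
net[4] = 15
net[5] = 18
net[6] = 25
net[7] = 25  (first piece 1, then net[6]=25)
net[8] = 27  (first piece 4, then net[4]=15)
net[9] = 41
net[10] = 46
net[11] = 46  (first piece 1, then net[10]=46)
One optimal plan: pieces 10 + 1 (1 cut) → 49 − 3 = 46.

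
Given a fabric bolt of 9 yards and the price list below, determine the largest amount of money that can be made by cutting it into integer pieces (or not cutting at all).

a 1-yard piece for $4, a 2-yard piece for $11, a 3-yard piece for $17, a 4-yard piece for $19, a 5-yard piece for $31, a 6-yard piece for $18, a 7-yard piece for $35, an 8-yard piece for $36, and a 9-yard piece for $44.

53

Let v[k] be the best obtainable value from length k. For each k, try every first piece i and keep the best of price[i] + v[k−i].
v[1] = 4
v[2] = 11
v[3] = 17
v[4] = 22  (first piece 2, then v[2]=11)
v[5] = 31
v[6] = 35  (first piece 1, then v[5]=31)
v[7] = 42  (first piece 2, then v[5]=31)
v[8] = 48  (first piece 3, then v[5]=31)
v[9] = 53  (first piece 2, then v[7]=42)
One optimal cutting: 5 + 2 + 2 → $31 + $11 + $11 = $53.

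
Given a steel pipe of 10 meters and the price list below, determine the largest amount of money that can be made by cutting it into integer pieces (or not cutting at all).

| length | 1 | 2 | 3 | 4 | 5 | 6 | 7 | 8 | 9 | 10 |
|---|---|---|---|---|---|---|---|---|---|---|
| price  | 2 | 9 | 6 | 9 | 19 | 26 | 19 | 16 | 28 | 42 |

Let r[k] be the best obtainable value from length k. For each k, try every first piece i and keep the best of price[i] + r[k−i].
r[1] = 2
r[2] = 9
r[3] = 11  (first piece 1, then r[2]=9)
r[4] = 18  (first piece 2, then r[2]=9)
r[5] = 20  (first piece 1, then r[4]=18)
r[6] = 27  (first piece 2, then r[4]=18)
r[7] = 29  (first piece 1, then r[6]=27)
r[8] = 36  (first piece 2, then r[6]=27)
r[9] = 38  (first piece 1, then r[8]=36)
r[10] = 45  (first piece 2, then r[8]=36)
One optimal cutting: 2 + 2 + 2 + 2 + 2 → $9 + $9 + $9 + $9 + $9 = $45.

45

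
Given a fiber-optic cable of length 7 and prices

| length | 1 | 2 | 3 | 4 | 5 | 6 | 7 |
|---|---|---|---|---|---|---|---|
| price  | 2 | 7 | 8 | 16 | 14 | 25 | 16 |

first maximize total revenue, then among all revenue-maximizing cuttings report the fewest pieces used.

2

Let r[k] be the best obtainable value from length k. For each k, try every first piece i and keep the best of price[i] + r[k−i].
r[1] = 2
r[2] = max(2+2, 7+0) = 7
r[3] = max(2+7, 7+2, 8+0) = 9
r[4] = max(2+9, 7+7, 8+2, 16+0) = 16
r[5] = max(2+16, 7+9, 8+7, 16+2, 14+0) = 18
r[6] = max(2+18, 7+16, 8+9, 16+7, 14+2, 25+0) = 25
r[7] = max(2+25, 7+18, 8+16, …, 25+2, 16+0) = 27
Maximum revenue is $27.
Now minimize piece count subject to staying optimal: for each k, pieces[k] = 1 + min over i with p[i]+r[k−i]=r[k] of pieces[k−i].
pieces[4] = 1
pieces[5] = 2
pieces[6] = 1
pieces[7] = 2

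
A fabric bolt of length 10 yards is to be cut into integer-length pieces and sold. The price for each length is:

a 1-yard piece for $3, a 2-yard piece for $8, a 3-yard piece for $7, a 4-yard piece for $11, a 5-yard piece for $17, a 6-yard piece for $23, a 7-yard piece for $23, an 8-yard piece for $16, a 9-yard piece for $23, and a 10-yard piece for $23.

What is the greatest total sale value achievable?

Build r[k] bottom-up: r[k] = max over allowed piece i of (p[i] + r[k−i]).
r[1] = 3
r[2] = 8
r[3] = 11  (first piece 1, then r[2]=8)
r[4] = 16  (first piece 2, then r[2]=8)
r[5] = 19  (first piece 1, then r[4]=16)
r[6] = 24  (first piece 2, then r[4]=16)
r[7] = 27  (first piece 1, then r[6]=24)
r[8] = 32  (first piece 2, then r[6]=24)
r[9] = 35  (first piece 1, then r[8]=32)
r[10] = 40  (first piece 2, then r[8]=32)
One optimal cutting: 2 + 2 + 2 + 2 + 2 → $8 + $8 + $8 + $8 + $8 = $40.

40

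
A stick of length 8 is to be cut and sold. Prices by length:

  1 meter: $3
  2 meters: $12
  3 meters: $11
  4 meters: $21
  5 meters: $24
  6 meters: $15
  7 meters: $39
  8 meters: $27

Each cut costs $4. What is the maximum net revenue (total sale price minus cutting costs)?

Build v[k] bottom-up: v[k] = max over allowed piece i of (p[i] + v[k−i]) − 4 per cut.
v[1] = 3
v[2] = max(3+3-4, 12+0) = 12
v[3] = max(3+12-4, 12+3-4, 11+0) = 11
v[4] = max(3+11-4, 12+12-4, 11+3-4, 21+0) = 21
v[5] = max(3+21-4, 12+11-4, 11+12-4, 21+3-4, 24+0) = 24
v[6] = max(3+24-4, 12+21-4, 11+11-4, 21+12-4, 24+3-4, 15+0) = 29
v[7] = max(3+29-4, 12+24-4, 11+21-4, …, 15+3-4, 39+0) = 39
v[8] = max(3+39-4, 12+29-4, 11+24-4, …, 39+3-4, 27+0) = 38
One optimal plan: pieces 7 + 1 (1 cut) → $42 − $4 = $38.

38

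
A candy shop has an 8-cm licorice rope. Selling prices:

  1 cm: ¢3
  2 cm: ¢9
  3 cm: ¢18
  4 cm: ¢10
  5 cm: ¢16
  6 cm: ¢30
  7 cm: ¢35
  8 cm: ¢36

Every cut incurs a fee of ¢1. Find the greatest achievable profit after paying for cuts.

Consider every possible first cut. v[k] is the best of p[i]+v[k−i] over all sellable i≤k, charging 1 whenever i<k.
v[1] = 3
v[2] = max(3+3-1, 9+0) = 9
v[3] = max(3+9-1, 9+3-1, 18+0) = 18
v[4] = max(3+18-1, 9+9-1, 18+3-1, 10+0) = 20
v[5] = max(3+20-1, 9+18-1, 18+9-1, 10+3-1, 16+0) = 26
v[6] = max(3+26-1, 9+20-1, 18+18-1, 10+9-1, 16+3-1, 30+0) = 35
v[7] = max(3+35-1, 9+26-1, 18+20-1, …, 30+3-1, 35+0) = 37
v[8] = max(3+37-1, 9+35-1, 18+26-1, …, 35+3-1, 36+0) = 43
One optimal plan: pieces 3 + 3 + 2 (2 cuts) → ¢45 − ¢2 = ¢43.

43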